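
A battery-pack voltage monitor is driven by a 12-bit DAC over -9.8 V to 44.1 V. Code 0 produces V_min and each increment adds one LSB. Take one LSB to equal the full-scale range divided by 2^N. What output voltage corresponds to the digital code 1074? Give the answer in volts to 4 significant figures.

Range = 44.1 − (-9.8) = 53.9 V. LSB = 53.9 V / 2^12.
V_out = -9.8 + 1074 × (53.9/4096) V
      = -9.8 V + 14.1330 V = 4.33296 V.

4.333 V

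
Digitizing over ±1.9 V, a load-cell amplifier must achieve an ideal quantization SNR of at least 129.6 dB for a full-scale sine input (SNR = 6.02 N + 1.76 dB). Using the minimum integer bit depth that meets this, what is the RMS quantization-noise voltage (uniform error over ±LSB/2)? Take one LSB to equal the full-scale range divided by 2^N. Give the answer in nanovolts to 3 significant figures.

262 nV

Full-scale range = 1.9 V − (-1.9 V) = 3.8 V.
Solving 6.02 N ≥ 129.6 − 1.76: N ≥ 21.236. Round up → N = 22.
One LSB is 3.8 V / 4194304 = 0.90599 µV.
V_rms = LSB/√12 = 262 nV.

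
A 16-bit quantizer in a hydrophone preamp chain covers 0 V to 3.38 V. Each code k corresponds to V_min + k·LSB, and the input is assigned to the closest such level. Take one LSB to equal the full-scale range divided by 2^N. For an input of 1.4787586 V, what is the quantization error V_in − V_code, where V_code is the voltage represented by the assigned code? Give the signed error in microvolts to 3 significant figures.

Span = 3.38 V. LSB = 3.38 V / 2^16 ≈ 51.57 µV.
(V_in − V_min)/LSB = (1.4787586 − (0)) × 65536/3.38 = 28672.1667 → nearest code k = 28672.
V_code = 0 + (28672/65536) × 3.38 = 1.4787500000 V.
Error = V_in − V_code = 1.4787586 − (1.4787500000) = +8.60 µV.

+8.60 µV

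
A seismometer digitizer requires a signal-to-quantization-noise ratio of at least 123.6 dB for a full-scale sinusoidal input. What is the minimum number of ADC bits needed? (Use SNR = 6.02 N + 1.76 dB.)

Solving 6.02 N ≥ 123.6 − 1.76: N ≥ 20.239. Round up → N = 21.

21 bits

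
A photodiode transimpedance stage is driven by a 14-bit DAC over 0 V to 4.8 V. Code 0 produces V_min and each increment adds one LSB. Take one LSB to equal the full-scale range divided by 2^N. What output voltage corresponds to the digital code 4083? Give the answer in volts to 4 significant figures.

Range is 4.8 V. LSB = 4.8 V / 2^14.
V_out = 0 + 4083 × (4.8/16384) V
      = 0 + 1.19619 = 1.19619 V.

1.196 V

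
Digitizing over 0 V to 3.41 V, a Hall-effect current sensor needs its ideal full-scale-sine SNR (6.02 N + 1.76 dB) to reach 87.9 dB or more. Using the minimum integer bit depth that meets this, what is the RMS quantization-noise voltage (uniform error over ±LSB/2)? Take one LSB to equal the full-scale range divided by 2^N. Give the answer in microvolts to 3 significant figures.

Range is 3.41 V.
Required N = ⌈(87.9 − 1.76)/6.02⌉ = ⌈14.309⌉ = 15.
LSB = 3.41 V / 2^15 = 104.06 µV.
V_rms = LSB/√12 = 30.0 µV.

30.0 µV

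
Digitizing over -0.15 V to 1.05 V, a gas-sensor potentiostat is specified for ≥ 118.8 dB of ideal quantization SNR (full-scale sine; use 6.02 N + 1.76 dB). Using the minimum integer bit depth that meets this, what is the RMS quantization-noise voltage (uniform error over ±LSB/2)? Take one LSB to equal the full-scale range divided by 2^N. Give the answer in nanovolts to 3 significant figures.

Range = 1.05 − (-0.15) = 1.2 V.
Required N = ⌈(118.8 − 1.76)/6.02⌉ = ⌈19.442⌉ = 20.
Step size = 1.2/1048576 V = 1.1444 µV.
V_rms = LSB/√12 = 330 nV.

330 nV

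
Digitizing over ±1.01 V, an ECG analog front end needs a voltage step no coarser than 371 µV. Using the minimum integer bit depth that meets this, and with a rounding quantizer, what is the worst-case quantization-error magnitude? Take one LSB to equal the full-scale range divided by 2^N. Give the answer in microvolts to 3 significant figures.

Range = 1.01 − (-1.01) = 2.02 V.
Levels needed ≥ 2.02/371 µV = 5445. 2^13 = 8192 suffices, so N_min = 13.
LSB = 2.02 V / 2^13 = 246.58 µV.
Max error for round-to-nearest is LSB/2 = 123 µV.

123 µV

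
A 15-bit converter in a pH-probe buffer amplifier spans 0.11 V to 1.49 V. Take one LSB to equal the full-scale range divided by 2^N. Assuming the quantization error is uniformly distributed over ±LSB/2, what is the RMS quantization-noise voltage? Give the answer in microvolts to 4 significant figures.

12.16 µV

The full-scale span is 1.49 − (0.11) = 1.38 V.
LSB = 1.38 V / 2^15 = 42.1143 µV.
For a uniform distribution on [−LSB/2, +LSB/2], V_rms = LSB/√12 = 42.1143 µV/3.4641 = 12.16 µV.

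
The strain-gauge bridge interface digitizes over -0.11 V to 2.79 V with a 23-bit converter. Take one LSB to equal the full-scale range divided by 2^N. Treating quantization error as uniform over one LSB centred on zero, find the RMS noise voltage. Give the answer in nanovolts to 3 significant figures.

Span: 2.79 V − (-0.11 V) = 2.9 V.
Step size = 2.9/8388608 V = 345.71 nV.
For a uniform distribution on [−LSB/2, +LSB/2], V_rms = LSB/√12 = 345.71 nV/3.4641 = 99.8 nV.

99.8 nV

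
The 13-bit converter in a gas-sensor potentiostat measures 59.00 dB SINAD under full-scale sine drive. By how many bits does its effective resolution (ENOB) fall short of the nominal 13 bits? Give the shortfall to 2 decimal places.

Effective bits = (59.00 − 1.76)/6.02 = 9.5083.
13 − 9.5083 = 3.49 bits below nominal.

3.49 bits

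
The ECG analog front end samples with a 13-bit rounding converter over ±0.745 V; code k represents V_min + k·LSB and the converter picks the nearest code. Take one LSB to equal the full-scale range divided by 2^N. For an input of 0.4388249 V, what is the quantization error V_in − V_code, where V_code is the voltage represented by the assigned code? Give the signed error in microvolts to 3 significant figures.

−63.0 µV

Full-scale range = 0.745 V − (-0.745 V) = 1.49 V. LSB = 1.49 V / 2^13 ≈ 181.9 µV.
(V_in − V_min)/LSB = (0.4388249 − (-0.745)) × 8192/1.49 = 6508.6534 → nearest code k = 6509.
Reconstructed level: -0.745 + 6509 × 1.49/8192 V = 0.4388879395 V.
e = 0.4388249 − (0.4388879395) = −63.0 µV.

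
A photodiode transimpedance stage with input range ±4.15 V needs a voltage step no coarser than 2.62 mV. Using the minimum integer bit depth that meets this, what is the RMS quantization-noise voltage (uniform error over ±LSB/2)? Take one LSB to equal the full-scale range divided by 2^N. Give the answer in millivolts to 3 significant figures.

Full-scale range = 4.15 V − (-4.15 V) = 8.3 V.
8.3 V / 2.62 mV = 3168. Since 2^11 = 2048 and 2^12 = 4096, N = 12.
One LSB is 8.3 V / 4096 = 2.0264 mV.
σ_q = LSB/√12 = 2.0264 mV/3.4641 = 0.585 mV.

0.585 mV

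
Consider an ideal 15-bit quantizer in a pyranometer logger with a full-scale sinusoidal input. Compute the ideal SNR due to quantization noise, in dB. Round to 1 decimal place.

92.1 dB

6.02(15) + 1.76 = 90.30 + 1.76 = 92.06 dB.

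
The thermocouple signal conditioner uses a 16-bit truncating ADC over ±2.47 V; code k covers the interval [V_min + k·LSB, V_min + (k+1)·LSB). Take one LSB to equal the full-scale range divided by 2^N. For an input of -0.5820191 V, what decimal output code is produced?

Full-scale range = 2.47 V − (-2.47 V) = 4.94 V. LSB = 4.94 V / 2^16 ≈ 75.38 µV.
(V_in − V_min) × 2^16/range = (-0.5820191 − (-2.47)) × 65536/4.94 = 25046.704.
Floor → code = 25046.

25046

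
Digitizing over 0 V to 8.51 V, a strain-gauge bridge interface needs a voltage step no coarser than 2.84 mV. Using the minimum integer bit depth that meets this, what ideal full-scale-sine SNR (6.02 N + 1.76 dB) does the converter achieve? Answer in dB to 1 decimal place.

74.0 dB

Span = 8.51 V.
8.51 V / 2.84 mV = 2996. Since 2^11 = 2048 and 2^12 = 4096, N = 12.
Ideal SNR at N = 12: 6.02·12 + 1.76 = 74.0 dB.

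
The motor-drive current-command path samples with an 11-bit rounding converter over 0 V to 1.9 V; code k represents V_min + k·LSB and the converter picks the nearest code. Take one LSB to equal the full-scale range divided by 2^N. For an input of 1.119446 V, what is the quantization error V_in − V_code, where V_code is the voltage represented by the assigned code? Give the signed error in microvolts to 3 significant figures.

−329 µV

V_FS = 1.9 V. LSB = 1.9 V / 2^11 ≈ 0.9277 mV.
(1.119446 − (0)) / LSB = 1.119446 × 2048/1.9 = 1206.6450. Nearest integer: k = 1207.
V_code = 0 + (1207/2048) × 1.9 = 1.119775391 V.
e = 1.119446 − (1.119775391) = −329 µV.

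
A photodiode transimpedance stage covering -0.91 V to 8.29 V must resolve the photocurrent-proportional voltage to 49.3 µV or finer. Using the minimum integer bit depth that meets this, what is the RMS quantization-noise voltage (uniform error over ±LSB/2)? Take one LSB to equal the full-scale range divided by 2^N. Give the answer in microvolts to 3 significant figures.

The full-scale span is 8.29 − (-0.91) = 9.2 V.
Need 2^N ≥ 9.2 V / 49.3 µV = 186600 → N_min = 18.
LSB = 9.2 V / 2^18 = 35.095 µV.
V_rms = LSB/√12 = 10.1 µV.

10.1 µV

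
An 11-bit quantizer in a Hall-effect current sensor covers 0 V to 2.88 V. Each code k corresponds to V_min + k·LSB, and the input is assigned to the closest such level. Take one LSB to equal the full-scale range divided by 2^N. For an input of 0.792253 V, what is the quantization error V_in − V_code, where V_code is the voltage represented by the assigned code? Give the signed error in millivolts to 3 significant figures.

+0.534 mV

Full-scale range = 2.88 V. LSB = 2.88 V / 2^11 ≈ 1.406 mV.
Position in LSBs: (0.792253 − (0)) × 2048/2.88 = 563.3799; rounding gives k = 563.
V_code = V_min + k × range/2^11 = 0 + 563 × 2.88/2048 = 0.7917187500 V.
Error = V_in − V_code = 0.792253 − (0.7917187500) = +0.534 mV.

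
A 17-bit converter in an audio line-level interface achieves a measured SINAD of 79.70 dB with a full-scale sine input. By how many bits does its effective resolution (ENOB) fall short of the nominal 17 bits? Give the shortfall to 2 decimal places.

4.05 bits

ENOB = (SINAD − 1.76)/6.02 = (79.70 − 1.76)/6.02 = 12.9468 bits.
Shortfall = 17 − 12.9468 = 4.0532 bits.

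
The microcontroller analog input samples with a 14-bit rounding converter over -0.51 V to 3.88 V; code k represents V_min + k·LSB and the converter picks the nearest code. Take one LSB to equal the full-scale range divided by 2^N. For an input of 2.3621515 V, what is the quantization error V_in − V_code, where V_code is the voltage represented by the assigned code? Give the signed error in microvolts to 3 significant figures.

Span: 3.88 V − (-0.51 V) = 4.39 V. LSB = 4.39 V / 2^14 ≈ 267.9 µV.
(V_in − V_min)/LSB = (2.3621515 − (-0.51)) × 16384/4.39 = 10719.2096 → nearest code k = 10719.
Reconstructed level: -0.51 + 10719 × 4.39/16384 V = 2.3620953369 V.
e = 2.3621515 − (2.3620953369) = +56.2 µV.

+56.2 µV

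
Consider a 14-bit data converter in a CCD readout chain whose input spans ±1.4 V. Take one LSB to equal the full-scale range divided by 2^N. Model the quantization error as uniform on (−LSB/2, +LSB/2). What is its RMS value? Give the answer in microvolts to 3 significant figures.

The full-scale span is 1.4 − (-1.4) = 2.8 V.
LSB = 2.8 V / 2^14 = 170.90 µV.
σ_q = LSB/√12 = 170.90 µV/3.4641 = 49.3 µV.

49.3 µV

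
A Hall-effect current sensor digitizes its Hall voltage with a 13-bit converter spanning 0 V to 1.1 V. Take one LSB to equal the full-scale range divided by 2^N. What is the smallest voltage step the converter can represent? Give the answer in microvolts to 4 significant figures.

Range is 1.1 V.
There are 2^13 = 8192 steps.
Step size = 1.1/8192 V = 134.3 µV.

134.3 µV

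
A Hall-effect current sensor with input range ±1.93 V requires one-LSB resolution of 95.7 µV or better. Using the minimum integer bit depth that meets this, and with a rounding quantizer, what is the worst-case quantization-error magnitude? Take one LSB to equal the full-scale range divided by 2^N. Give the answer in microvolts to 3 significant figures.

29.4 µV

Full-scale range = 1.93 V − (-1.93 V) = 3.86 V.
Need 2^N ≥ 3.86 V / 95.7 µV = 40330 → N_min = 16.
One LSB is 3.86 V / 65536 = 58.899 µV.
Half an LSB is 29.4 µV.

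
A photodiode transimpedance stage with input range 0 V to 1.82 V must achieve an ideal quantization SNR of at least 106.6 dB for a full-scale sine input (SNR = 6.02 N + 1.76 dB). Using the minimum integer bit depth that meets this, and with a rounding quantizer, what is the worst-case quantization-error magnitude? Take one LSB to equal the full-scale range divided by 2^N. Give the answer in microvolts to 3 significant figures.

Range is 1.82 V.
Required N = ⌈(106.6 − 1.76)/6.02⌉ = ⌈17.415⌉ = 18.
One LSB is 1.82 V / 262144 = 6.9427 µV.
Max error for round-to-nearest is LSB/2 = 3.47 µV.

3.47 µV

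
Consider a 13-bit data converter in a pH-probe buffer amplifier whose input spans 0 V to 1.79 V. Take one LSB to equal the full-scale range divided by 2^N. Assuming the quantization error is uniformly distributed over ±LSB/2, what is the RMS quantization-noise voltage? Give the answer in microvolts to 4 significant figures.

Full-scale range = 1.79 V.
LSB = 1.79 V / 2^13 = 218.506 µV.
For a uniform distribution on [−LSB/2, +LSB/2], V_rms = LSB/√12 = 218.506 µV/3.4641 = 63.08 µV.

63.08 µV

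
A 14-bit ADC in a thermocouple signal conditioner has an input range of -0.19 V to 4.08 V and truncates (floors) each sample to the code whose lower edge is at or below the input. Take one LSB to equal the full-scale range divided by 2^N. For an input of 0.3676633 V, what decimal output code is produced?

Span: 4.08 V − (-0.19 V) = 4.27 V. LSB = 4.27 V / 2^14 ≈ 260.6 µV.
V_in − V_min = 0.3676633 − (-0.19) = 0.5576633 V.
Divide by LSB: 0.5576633 × 16384/4.27 = 2139.7554.
Truncating gives code 2139.

2139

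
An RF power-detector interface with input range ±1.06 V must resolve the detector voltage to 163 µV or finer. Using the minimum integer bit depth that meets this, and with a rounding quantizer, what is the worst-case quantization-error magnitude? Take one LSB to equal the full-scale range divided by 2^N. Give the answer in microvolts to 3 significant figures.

64.7 µV

The full-scale span is 1.06 − (-1.06) = 2.12 V.
Required number of levels: 2.12/163 µV = 13006; smallest N with 2^N ≥ that is 14.
LSB = 2.12 V / 2^14 = 129.39 µV.
Max error for round-to-nearest is LSB/2 = 64.7 µV.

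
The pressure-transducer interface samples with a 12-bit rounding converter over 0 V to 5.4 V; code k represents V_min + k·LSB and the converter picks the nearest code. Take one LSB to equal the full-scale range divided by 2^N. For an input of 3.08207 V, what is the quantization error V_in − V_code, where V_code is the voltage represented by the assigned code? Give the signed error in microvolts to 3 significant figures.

Full-scale range = 5.4 V. LSB = 5.4 V / 2^12 ≈ 1.318 mV.
Position in LSBs: (3.08207 − (0)) × 4096/5.4 = 2337.8072; rounding gives k = 2338.
V_code = 0 + (2338/4096) × 5.4 = 3.082324219 V.
V_in − V_code = 3.08207 − (3.082324219) = −254 µV.

−254 µV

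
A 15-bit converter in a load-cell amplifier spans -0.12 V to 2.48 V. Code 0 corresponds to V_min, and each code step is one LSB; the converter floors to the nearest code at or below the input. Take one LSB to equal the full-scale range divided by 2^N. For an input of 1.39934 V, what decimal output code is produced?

Span: 2.48 V − (-0.12 V) = 2.6 V. LSB = 2.6 V / 2^15 ≈ 79.35 µV.
(V_in − V_min) × 2^15/range = (1.39934 − (-0.12)) × 32768/2.6 = 19148.359.
Floor → code = 19148.

19148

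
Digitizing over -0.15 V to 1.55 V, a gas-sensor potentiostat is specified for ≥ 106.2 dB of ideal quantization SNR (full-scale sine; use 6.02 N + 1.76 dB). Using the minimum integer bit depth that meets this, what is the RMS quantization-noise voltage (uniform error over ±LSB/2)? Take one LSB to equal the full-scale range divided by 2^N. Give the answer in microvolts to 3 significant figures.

1.87 µV

The full-scale span is 1.55 − (-0.15) = 1.7 V.
6.02 N + 1.76 ≥ 106.2 gives N ≥ 17.349, so the minimum integer is 18.
One LSB is 1.7 V / 262144 = 6.4850 µV.
V_rms = LSB/√12 = 1.87 µV.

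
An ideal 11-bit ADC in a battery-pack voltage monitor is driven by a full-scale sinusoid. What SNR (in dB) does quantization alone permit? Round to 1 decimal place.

SNR = 6.02·11 + 1.76 = 67.98 dB.

68.0 dB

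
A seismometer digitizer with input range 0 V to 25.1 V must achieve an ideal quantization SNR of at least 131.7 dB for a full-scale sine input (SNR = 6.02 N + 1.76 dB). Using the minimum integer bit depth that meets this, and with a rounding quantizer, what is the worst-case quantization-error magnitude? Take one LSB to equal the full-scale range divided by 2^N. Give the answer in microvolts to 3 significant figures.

Range is 25.1 V.
N ≥ (131.7 − 1.76)/6.02 = 21.585 → N_min = 22.
Step size = 25.1/4194304 V = 5.9843 µV.
Half an LSB is 2.99 µV.

2.99 µV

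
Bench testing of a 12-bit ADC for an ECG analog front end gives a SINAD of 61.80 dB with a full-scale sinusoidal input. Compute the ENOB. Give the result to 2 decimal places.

Inverting SNR = 6.02 N + 1.76: N_eff = (61.80 − 1.76)/6.02 = 9.9734.

9.97 bits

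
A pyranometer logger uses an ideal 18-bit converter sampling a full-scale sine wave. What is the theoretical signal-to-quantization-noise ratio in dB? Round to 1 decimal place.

110.1 dB

Ideal quantization SNR: 6.02 × 18 + 1.76 dB = 110.1 dB.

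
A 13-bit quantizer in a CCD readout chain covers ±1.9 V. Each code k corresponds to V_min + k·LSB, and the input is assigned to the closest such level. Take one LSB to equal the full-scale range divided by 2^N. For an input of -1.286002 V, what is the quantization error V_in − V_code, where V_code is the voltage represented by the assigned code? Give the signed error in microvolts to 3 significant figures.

−162 µV

Full-scale range = 1.9 V − (-1.9 V) = 3.8 V. LSB = 3.8 V / 2^13 ≈ 463.9 µV.
(V_in − V_min)/LSB = (-1.286002 − (-1.9)) × 8192/3.8 = 1323.6504 → nearest code k = 1324.
V_code = -1.9 + (1324/8192) × 3.8 = -1.285839844 V.
V_in − V_code = -1.286002 − (-1.285839844) = −162 µV.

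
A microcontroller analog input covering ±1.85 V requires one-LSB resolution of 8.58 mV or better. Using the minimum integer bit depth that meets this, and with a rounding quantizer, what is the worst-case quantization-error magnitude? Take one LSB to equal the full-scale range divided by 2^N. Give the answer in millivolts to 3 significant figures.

3.61 mV

The full-scale span is 1.85 − (-1.85) = 3.7 V.
Levels needed ≥ 3.7/8.58 mV = 431.2. 2^9 = 512 suffices, so N_min = 9.
One LSB is 3.7 V / 512 = 7.2266 mV.
|e|_max = LSB/2 = 3.61 mV.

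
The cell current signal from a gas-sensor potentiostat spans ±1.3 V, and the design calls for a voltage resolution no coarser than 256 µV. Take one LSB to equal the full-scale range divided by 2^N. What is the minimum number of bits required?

14 bits

Range = 1.3 − (-1.3) = 2.6 V.
Required number of levels: 2.6/256 µV = 10156; smallest N with 2^N ≥ that is 14.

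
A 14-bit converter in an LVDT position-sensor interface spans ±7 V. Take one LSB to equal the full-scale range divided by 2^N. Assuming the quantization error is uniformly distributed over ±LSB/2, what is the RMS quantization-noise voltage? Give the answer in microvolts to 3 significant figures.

247 µV

Range = 7 − (-7) = 14 V.
Step size = 14/16384 V = 0.85449 mV.
RMS of a uniform error over width LSB is LSB/√12 = 247 µV.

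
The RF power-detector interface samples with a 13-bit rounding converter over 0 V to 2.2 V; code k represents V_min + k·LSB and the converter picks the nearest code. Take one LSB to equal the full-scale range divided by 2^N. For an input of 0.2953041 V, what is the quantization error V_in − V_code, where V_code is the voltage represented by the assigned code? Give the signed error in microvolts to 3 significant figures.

−106 µV

V_FS = 2.2 V. LSB = 2.2 V / 2^13 ≈ 268.6 µV.
(V_in − V_min)/LSB = (0.2953041 − (0)) × 8192/2.2 = 1099.6051 → nearest code k = 1100.
V_code = V_min + k × range/2^13 = 0 + 1100 × 2.2/8192 = 0.2954101563 V.
Error = V_in − V_code = 0.2953041 − (0.2954101563) = −106 µV.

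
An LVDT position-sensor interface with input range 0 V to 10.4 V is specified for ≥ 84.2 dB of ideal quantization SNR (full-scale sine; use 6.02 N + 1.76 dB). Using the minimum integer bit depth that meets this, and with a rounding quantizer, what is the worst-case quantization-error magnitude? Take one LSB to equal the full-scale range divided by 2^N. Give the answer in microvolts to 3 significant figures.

317 µV

V_FS = 10.4 V.
6.02 N + 1.76 ≥ 84.2 gives N ≥ 13.694, so the minimum integer is 14.
LSB = 10.4 V / 2^14 = 0.63477 mV.
Max error for round-to-nearest is LSB/2 = 317 µV.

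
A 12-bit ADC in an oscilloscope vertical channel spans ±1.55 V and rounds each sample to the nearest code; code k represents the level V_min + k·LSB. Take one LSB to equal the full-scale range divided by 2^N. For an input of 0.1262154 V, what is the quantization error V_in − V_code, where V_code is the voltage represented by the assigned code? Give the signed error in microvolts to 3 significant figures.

Full-scale range = 1.55 V − (-1.55 V) = 3.1 V. LSB = 3.1 V / 2^12 ≈ 0.7568 mV.
Position in LSBs: (0.1262154 − (-1.55)) × 4096/3.1 = 2214.7672; rounding gives k = 2215.
V_code = -1.55 + (2215/4096) × 3.1 = 0.1263916016 V.
V_in − V_code = 0.1262154 − (0.1263916016) = −176 µV.

−176 µV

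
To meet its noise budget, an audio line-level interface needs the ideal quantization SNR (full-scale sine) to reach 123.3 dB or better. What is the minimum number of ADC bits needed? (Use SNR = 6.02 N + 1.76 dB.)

N ≥ (123.3 − 1.76)/6.02 = 20.189 → N_min = 21.

21 bits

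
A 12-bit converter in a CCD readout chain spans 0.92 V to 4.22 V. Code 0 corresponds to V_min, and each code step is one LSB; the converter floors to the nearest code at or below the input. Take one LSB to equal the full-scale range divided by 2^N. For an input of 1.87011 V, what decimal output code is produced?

The full-scale span is 4.22 − (0.92) = 3.3 V. LSB = 3.3 V / 2^12 ≈ 0.8057 mV.
(V_in − V_min) × 2^12/range = (1.87011 − (0.92)) × 4096/3.3 = 1179.288.
Floor → code = 1179.

1179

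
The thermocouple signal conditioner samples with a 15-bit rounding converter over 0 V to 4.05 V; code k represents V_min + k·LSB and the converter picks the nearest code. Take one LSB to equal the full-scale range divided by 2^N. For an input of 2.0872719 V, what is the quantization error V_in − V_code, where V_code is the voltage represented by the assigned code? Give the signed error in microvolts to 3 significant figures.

−20.6 µV

Range is 4.05 V. LSB = 4.05 V / 2^15 ≈ 123.6 µV.
(V_in − V_min)/LSB = (2.0872719 − (0)) × 32768/4.05 = 16887.8335 → nearest code k = 16888.
Reconstructed level: 0 + 16888 × 4.05/32768 V = 2.0872924805 V.
V_in − V_code = 2.0872719 − (2.0872924805) = −20.6 µV.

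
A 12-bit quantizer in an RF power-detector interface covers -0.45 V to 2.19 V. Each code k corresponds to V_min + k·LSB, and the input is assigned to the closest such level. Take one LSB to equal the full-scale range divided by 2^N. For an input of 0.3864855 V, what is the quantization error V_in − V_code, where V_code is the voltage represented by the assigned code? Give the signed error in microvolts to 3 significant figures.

Full-scale range = 2.19 V − (-0.45 V) = 2.64 V. LSB = 2.64 V / 2^12 ≈ 0.6445 mV.
(V_in − V_min)/LSB = (0.3864855 − (-0.45)) × 4096/2.64 = 1297.8199 → nearest code k = 1298.
Reconstructed level: -0.45 + 1298 × 2.64/4096 V = 0.3866015625 V.
Error = V_in − V_code = 0.3864855 − (0.3866015625) = −116 µV.

−116 µV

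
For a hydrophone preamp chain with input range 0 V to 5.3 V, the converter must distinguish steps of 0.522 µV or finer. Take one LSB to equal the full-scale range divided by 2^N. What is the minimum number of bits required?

V_FS = 5.3 V.
5.3 V / 0.522 µV = 1.015e7. Since 2^23 = 8388608 and 2^24 = 16777216, N = 24.

24 bits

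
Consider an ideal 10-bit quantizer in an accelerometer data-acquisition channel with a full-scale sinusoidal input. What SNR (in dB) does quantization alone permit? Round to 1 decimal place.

For an ideal N-bit converter with full-scale sine input, SNR = 6.02 N + 1.76 dB. SNR = 6.02 × 10 + 1.76 = 60.20 + 1.76 = 61.96 dB.

62.0 dB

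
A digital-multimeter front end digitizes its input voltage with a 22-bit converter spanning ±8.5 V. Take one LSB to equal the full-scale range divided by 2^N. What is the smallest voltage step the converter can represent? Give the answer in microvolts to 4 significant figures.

Full-scale range = 8.5 V − (-8.5 V) = 17 V.
2^22 = 4194304 levels.
LSB = 17 V ÷ 2^22 = 17/4194304 V = 4.053 µV.

4.053 µV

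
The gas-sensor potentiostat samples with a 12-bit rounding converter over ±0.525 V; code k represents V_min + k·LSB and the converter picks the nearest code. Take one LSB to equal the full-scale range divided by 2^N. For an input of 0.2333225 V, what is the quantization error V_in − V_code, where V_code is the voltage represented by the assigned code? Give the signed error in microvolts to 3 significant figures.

Full-scale range = 0.525 V − (-0.525 V) = 1.05 V. LSB = 1.05 V / 2^12 ≈ 256.3 µV.
Position in LSBs: (0.2333225 − (-0.525)) × 4096/1.05 = 2958.1800; rounding gives k = 2958.
V_code = V_min + k × range/2^12 = -0.525 + 2958 × 1.05/4096 = 0.2332763672 V.
Error = V_in − V_code = 0.2333225 − (0.2332763672) = +46.1 µV.

+46.1 µV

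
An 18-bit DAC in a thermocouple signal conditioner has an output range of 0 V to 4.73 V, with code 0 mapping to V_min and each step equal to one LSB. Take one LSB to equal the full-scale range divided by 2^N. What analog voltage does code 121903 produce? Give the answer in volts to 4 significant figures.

Range is 4.73 V. LSB = 4.73 V / 2^18.
V_out = V_min + code × LSB = 0 V + 121903 × 4.73 V / 262144
      = 0 V + 2.19956 V = 2.19956 V.

2.200 V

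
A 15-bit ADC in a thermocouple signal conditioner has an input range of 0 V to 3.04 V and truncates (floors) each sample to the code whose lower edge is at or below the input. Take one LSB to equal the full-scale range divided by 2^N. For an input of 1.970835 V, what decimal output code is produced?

Full-scale range = 3.04 V. LSB = 3.04 V / 2^15 ≈ 92.77 µV.
V_in − V_min = 1.970835 − (0) = 1.970835 V.
Divide by LSB: 1.970835 × 32768/3.04 = 21243.5267.
Truncating gives code 21243.

21243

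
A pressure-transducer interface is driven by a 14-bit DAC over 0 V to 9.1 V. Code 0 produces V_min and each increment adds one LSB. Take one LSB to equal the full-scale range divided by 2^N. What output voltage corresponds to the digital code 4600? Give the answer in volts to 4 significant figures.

V_FS = 9.1 V. LSB = 9.1 V / 2^14.
V_out = 0 + 4600 × (9.1/16384) V
      = 0 V + 2.55493 V = 2.55493 V.

2.555 V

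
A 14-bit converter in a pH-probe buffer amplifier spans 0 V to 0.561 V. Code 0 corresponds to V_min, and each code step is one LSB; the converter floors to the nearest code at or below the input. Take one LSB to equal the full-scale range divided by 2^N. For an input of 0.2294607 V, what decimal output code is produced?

6701

Full-scale range = 0.561 V. LSB = 0.561 V / 2^14 ≈ 34.24 µV.
V_in − V_min = 0.2294607 − (0) = 0.2294607 V.
Divide by LSB: 0.2294607 × 16384/0.561 = 6701.3977.
Truncating gives code 6701.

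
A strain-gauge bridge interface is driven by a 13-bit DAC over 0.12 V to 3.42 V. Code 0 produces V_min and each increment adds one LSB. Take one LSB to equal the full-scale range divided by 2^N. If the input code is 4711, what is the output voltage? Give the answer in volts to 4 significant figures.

2.018 V

Span: 3.42 V − (0.12 V) = 3.3 V. LSB = 3.3 V / 2^13.
V_out = 0.12 + 4711 × (3.3/8192) V
      = 0.12 + 1.89774 = 2.01774 V.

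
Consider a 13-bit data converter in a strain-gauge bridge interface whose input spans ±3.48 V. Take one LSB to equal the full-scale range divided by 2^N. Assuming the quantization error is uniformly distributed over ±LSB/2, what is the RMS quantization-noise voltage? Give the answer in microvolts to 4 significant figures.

Span: 3.48 V − (-3.48 V) = 6.96 V.
Step size = 6.96/8192 V = 0.849609 mV.
V_rms = LSB/√12 = 0.849609 mV / √12 = 245.3 µV.

245.3 µV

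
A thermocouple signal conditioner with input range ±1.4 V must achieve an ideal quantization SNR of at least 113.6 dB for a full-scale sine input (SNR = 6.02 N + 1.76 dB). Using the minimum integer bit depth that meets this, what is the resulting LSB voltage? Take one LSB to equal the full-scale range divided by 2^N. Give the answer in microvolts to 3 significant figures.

5.34 µV

The full-scale span is 1.4 − (-1.4) = 2.8 V.
Required N = ⌈(113.6 − 1.76)/6.02⌉ = ⌈18.578⌉ = 19.
One LSB is 2.8 V / 524288 = 5.34 µV.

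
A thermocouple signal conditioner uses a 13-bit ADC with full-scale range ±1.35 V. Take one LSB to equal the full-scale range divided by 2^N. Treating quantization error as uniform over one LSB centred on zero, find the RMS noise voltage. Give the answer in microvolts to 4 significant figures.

The full-scale span is 1.35 − (-1.35) = 2.7 V.
Step size = 2.7/8192 V = 329.590 µV.
For a uniform distribution on [−LSB/2, +LSB/2], V_rms = LSB/√12 = 329.590 µV/3.4641 = 95.14 µV.

95.14 µV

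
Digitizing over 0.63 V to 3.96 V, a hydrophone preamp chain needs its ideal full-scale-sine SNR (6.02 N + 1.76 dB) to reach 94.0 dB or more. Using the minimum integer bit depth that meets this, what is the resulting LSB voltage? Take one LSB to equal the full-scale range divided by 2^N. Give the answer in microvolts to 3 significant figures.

50.8 µV

Range = 3.96 − (0.63) = 3.33 V.
Required N = ⌈(94.0 − 1.76)/6.02⌉ = ⌈15.322⌉ = 16.
LSB = 3.33 V / 2^16 = 50.8 µV.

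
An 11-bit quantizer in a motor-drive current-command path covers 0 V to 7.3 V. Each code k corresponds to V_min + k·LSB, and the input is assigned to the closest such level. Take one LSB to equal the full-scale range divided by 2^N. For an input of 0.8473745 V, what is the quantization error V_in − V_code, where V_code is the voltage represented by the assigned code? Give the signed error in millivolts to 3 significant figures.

−0.965 mV

Range is 7.3 V. LSB = 7.3 V / 2^11 ≈ 3.564 mV.
Position in LSBs: (0.8473745 − (0)) × 2048/7.3 = 237.7292; rounding gives k = 238.
V_code = V_min + k × range/2^11 = 0 + 238 × 7.3/2048 = 0.8483398438 V.
Error = V_in − V_code = 0.8473745 − (0.8483398438) = −0.965 mV.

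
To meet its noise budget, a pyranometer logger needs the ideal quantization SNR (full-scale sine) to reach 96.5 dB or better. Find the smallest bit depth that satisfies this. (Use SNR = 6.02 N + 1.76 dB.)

Required N = ⌈(96.5 − 1.76)/6.02⌉ = ⌈15.738⌉ = 16.

16 bits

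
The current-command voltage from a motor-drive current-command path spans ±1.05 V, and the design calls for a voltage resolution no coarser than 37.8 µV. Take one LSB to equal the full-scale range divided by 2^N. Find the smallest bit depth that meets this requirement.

16 bits

Span: 1.05 V − (-1.05 V) = 2.1 V.
Required number of levels: 2.1/37.8 µV = 55556; smallest N with 2^N ≥ that is 16.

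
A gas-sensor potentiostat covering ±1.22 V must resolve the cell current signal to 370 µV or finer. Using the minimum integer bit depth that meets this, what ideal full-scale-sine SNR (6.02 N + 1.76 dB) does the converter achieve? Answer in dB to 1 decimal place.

80.0 dB

The full-scale span is 1.22 − (-1.22) = 2.44 V.
Need 2^N ≥ 2.44 V / 370 µV = 6595 → N_min = 13.
Ideal SNR at N = 13: 6.02·13 + 1.76 = 80.0 dB.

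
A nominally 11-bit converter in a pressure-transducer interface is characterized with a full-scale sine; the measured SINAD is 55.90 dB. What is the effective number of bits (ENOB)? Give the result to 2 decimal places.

8.99 bits

ENOB = (55.90 − 1.76)/6.02 = 8.9934 bits.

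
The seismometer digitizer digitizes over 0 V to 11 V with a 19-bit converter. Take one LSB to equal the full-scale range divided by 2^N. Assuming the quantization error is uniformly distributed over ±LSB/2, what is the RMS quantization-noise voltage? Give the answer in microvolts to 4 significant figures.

Range is 11 V.
One LSB is 11 V / 524288 = 20.9808 µV.
V_rms = LSB/√12 = 20.9808 µV / √12 = 6.057 µV.

6.057 µV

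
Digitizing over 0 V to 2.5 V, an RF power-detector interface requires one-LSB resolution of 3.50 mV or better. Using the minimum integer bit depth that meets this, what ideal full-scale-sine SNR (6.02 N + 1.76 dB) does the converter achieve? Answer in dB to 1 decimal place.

Span = 2.5 V.
2.5 V / 3.50 mV = 714.3. Since 2^9 = 512 and 2^10 = 1024, N = 10.
6.02(10) + 1.76 = 61.96 dB.

62.0 dB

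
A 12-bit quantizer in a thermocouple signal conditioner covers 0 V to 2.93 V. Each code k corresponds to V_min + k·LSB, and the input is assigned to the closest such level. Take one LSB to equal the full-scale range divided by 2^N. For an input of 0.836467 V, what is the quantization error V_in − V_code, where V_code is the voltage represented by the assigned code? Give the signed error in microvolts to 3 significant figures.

Full-scale range = 2.93 V. LSB = 2.93 V / 2^12 ≈ 0.7153 mV.
Position in LSBs: (0.836467 − (0)) × 4096/2.93 = 1169.3409; rounding gives k = 1169.
Reconstructed level: 0 + 1169 × 2.93/4096 V = 0.8362231445 V.
e = 0.836467 − (0.8362231445) = +244 µV.

+244 µV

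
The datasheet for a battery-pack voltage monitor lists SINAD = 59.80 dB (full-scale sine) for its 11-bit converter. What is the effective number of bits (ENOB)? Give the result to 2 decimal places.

9.64 bits

ENOB = (SINAD − 1.76) / 6.02 = (59.80 − 1.76) / 6.02 = 58.04 / 6.02 = 9.6412.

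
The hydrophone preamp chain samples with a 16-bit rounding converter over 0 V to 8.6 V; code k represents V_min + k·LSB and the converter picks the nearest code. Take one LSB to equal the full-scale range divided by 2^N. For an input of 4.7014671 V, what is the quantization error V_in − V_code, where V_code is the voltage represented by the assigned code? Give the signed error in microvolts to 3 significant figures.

Full-scale range = 8.6 V. LSB = 8.6 V / 2^16 ≈ 131.2 µV.
(4.7014671 − (0)) / LSB = 4.7014671 × 65536/8.6 = 35827.3660. Nearest integer: k = 35827.
V_code = 0 + (35827/65536) × 8.6 = 4.7014190674 V.
V_in − V_code = 4.7014671 − (4.7014190674) = +48.0 µV.

+48.0 µV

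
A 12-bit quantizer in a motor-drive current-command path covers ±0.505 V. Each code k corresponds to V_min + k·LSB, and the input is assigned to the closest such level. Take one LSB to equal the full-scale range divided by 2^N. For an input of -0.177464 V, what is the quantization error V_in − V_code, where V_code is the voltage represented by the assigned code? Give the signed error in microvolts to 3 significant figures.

+75.1 µV

Range = 0.505 − (-0.505) = 1.01 V. LSB = 1.01 V / 2^12 ≈ 246.6 µV.
(V_in − V_min)/LSB = (-0.177464 − (-0.505)) × 4096/1.01 = 1328.3044 → nearest code k = 1328.
V_code = -0.505 + (1328/4096) × 1.01 = -0.1775390625 V.
V_in − V_code = -0.177464 − (-0.1775390625) = +75.1 µV.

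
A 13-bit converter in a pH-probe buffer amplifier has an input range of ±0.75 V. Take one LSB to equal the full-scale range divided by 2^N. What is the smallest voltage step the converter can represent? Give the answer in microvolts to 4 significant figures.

The full-scale span is 0.75 − (-0.75) = 1.5 V.
Number of codes = 2^13 = 8192.
LSB = 1.5 V ÷ 2^13 = 1.5/8192 V = 183.1 µV.

183.1 µV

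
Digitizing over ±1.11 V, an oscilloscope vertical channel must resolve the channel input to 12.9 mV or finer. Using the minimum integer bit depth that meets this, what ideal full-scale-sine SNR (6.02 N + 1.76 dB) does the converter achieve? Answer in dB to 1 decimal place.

Range = 1.11 − (-1.11) = 2.22 V.
Need 2^N ≥ 2.22 V / 12.9 mV = 172.1 → N_min = 8.
SNR = 6.02 × 8 + 1.76 = 49.92 dB.

49.9 dB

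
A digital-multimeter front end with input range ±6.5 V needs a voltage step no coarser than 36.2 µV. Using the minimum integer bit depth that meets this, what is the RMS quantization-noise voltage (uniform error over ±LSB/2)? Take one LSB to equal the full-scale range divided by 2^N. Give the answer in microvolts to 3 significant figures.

Range = 6.5 − (-6.5) = 13 V.
Need 2^N ≥ 13 V / 36.2 µV = 359100 → N_min = 19.
Step size = 13/524288 V = 24.796 µV.
σ_q = LSB/√12 = 24.796 µV/3.4641 = 7.16 µV.

7.16 µV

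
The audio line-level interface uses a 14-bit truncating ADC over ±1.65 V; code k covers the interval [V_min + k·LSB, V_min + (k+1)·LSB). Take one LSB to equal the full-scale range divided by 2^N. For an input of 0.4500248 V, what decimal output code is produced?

10426

The full-scale span is 1.65 − (-1.65) = 3.3 V. LSB = 3.3 V / 2^14 ≈ 201.4 µV.
(V_in − V_min) × 2^14/range = (0.4500248 − (-1.65)) × 16384/3.3 = 10426.305.
Floor → code = 10426.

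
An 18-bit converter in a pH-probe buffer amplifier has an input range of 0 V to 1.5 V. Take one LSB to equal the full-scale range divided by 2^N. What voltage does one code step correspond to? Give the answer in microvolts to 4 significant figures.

5.722 µV

Range is 1.5 V.
2^18 = 262144 levels.
One LSB is 1.5 V / 262144 = 5.722 µV.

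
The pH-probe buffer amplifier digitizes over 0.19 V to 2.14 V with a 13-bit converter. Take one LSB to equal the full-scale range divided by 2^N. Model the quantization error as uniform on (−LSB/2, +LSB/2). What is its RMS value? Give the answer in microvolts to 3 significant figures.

68.7 µV

Full-scale range = 2.14 V − (0.19 V) = 1.95 V.
Step size = 1.95/8192 V = 238.04 µV.
RMS of a uniform error over width LSB is LSB/√12 = 68.7 µV.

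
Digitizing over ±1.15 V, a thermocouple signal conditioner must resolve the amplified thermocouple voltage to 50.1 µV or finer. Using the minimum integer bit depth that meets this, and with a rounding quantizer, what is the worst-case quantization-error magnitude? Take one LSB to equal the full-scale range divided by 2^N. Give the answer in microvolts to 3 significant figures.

The full-scale span is 1.15 − (-1.15) = 2.3 V.
2.3 V / 50.1 µV = 45910. Since 2^15 = 32768 and 2^16 = 65536, N = 16.
LSB = 2.3 V ÷ 2^16 = 2.3/65536 V = 35.095 µV.
Max error for round-to-nearest is LSB/2 = 17.5 µV.

17.5 µV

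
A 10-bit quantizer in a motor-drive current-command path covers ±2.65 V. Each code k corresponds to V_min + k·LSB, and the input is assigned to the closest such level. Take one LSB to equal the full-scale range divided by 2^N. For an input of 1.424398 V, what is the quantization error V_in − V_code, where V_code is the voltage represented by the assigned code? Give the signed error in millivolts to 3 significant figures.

Full-scale range = 2.65 V − (-2.65 V) = 5.3 V. LSB = 5.3 V / 2^10 ≈ 5.176 mV.
Position in LSBs: (1.424398 − (-2.65)) × 1024/5.3 = 787.2044; rounding gives k = 787.
Reconstructed level: -2.65 + 787 × 5.3/1024 V = 1.423339844 V.
e = 1.424398 − (1.423339844) = +1.06 mV.

+1.06 mV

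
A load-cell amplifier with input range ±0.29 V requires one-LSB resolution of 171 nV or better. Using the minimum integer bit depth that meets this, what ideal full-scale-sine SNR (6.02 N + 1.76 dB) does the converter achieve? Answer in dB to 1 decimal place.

Span: 0.29 V − (-0.29 V) = 0.58 V.
0.58 V / 171 nV = 3.392e6. Since 2^21 = 2097152 and 2^22 = 4194304, N = 22.
SNR = 6.02 × 22 + 1.76 = 134.20 dB.

134.2 dB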